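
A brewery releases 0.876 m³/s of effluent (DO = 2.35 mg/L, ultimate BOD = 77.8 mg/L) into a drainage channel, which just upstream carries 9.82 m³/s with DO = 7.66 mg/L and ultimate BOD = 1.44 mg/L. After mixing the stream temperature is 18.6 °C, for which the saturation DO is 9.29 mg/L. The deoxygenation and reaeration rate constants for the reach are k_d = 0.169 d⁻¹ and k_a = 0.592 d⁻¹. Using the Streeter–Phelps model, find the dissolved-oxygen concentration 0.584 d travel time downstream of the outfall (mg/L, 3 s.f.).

DO ≈ 7.22 mg/L

Mixed DO = (9.82×7.66 + 0.876×2.35)/(9.82+0.876) = 77.28/10.70 = 7.225 mg/L.
Mixed L₀ = (9.82×1.44 + 0.876×77.8)/(10.70) = 82.29/10.70 = 7.694 mg/L.
Initial deficit D₀ = C_s − DO₀ = 9.29 − 7.225 = 2.065 mg/L.
D(0.584) = [0.169×7.694/(0.592−0.169)](e^(−0.169×0.584) − e^(−0.592×0.584)) + 2.065 e^(−0.592×0.584)
= 3.074 × (0.9060 − 0.7077) + 2.065 × 0.7077 = 2.071 mg/L.
DO = 9.29 − 2.071 = 7.219 mg/L.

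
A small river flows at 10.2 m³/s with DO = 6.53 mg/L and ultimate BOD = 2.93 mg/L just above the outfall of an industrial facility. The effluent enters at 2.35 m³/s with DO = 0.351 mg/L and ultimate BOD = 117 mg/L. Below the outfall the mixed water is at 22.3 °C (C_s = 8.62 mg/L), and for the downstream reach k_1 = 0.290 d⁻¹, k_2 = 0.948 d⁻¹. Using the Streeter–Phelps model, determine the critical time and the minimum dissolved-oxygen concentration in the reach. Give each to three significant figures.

Mixed DO = (10.2×6.53 + 2.35×0.351)/(10.2+2.35) = 67.43/12.55 = 5.373 mg/L.
Mixed L₀ = (10.2×2.93 + 2.35×117)/(12.55) = 304.8/12.55 = 24.29 mg/L.
Initial deficit D₀ = C_s − DO₀ = 8.62 − 5.373 = 3.247 mg/L.
t_c = (1/0.6580) ln[(0.948/0.290)(1 − 3.247×0.6580/(0.290×24.29))] = 1.520 × ln(2.277) = 1.251 d.
D_c = (0.290/0.948) × 24.29 × e^(−0.290×1.251) = 0.3059 × 24.29 × 0.6958 = 5.170 mg/L.
Minimum DO = 8.62 − 5.170 = 3.450 mg/L.

t_c ≈ 1.25 d; minimum DO ≈ 3.45 mg/L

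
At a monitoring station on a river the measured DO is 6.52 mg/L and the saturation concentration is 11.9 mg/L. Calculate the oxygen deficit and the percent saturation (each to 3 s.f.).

D ≈ 5.38 mg/L; 54.8 % saturation

D = C_s − C = 11.9 − 6.52 = 5.38 mg/L.
% saturation = 6.52/11.9 × 100 = 54.8 %.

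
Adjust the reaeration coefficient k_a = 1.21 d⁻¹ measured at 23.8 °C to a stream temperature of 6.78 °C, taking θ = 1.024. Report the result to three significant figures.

k_a ≈ 0.808 d⁻¹

k_a(T₂) = k_a(T₁) · θ^(T₂−T₁) = 1.21 × 1.024^(6.78−23.8)
= 1.21 × 1.024^-17.0 = 1.21 × 0.6679 = 0.8081 d⁻¹.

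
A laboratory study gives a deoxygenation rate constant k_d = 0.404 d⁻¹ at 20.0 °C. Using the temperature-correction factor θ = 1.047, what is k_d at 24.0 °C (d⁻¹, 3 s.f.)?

k_d ≈ 0.485 d⁻¹

k_d(T₂) = k_d(T₁) · θ^(T₂−T₁) = 0.404 × 1.047^(24.0−20.0)
= 0.404 × 1.047^4.00 = 0.404 × 1.202 = 0.4855 d⁻¹.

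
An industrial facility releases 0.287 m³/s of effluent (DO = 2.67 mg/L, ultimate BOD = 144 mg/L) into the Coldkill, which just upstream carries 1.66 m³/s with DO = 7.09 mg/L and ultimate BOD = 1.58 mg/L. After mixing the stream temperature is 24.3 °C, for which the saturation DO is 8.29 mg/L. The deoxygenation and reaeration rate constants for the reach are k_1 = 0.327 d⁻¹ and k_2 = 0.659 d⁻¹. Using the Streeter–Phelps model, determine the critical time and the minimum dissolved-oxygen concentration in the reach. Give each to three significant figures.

Mixed DO = (1.66×7.09 + 0.287×2.67)/(1.66+0.287) = 12.54/1.947 = 6.438 mg/L.
Mixed L₀ = (1.66×1.58 + 0.287×144)/(1.947) = 43.95/1.947 = 22.57 mg/L.
Initial deficit D₀ = C_s − DO₀ = 8.29 − 6.438 = 1.852 mg/L.
t_c = (1/0.3320) ln[(0.659/0.327)(1 − 1.852×0.3320/(0.327×22.57))] = 3.012 × ln(1.847) = 1.849 d.
D_c = (0.327/0.659) × 22.57 × e^(−0.327×1.849) = 0.4962 × 22.57 × 0.5463 = 6.119 mg/L.
Minimum DO = 8.29 − 6.119 = 2.171 mg/L.

t_c ≈ 1.85 d; minimum DO ≈ 2.17 mg/L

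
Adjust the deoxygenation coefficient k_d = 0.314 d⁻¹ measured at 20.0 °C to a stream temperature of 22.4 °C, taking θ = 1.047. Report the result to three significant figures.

k_d ≈ 0.351 d⁻¹

k_d(T₂) = k_d(T₁) · θ^(T₂−T₁) = 0.314 × 1.047^(22.4−20.0)
= 0.314 × 1.047^2.40 = 0.314 × 1.117 = 0.3506 d⁻¹.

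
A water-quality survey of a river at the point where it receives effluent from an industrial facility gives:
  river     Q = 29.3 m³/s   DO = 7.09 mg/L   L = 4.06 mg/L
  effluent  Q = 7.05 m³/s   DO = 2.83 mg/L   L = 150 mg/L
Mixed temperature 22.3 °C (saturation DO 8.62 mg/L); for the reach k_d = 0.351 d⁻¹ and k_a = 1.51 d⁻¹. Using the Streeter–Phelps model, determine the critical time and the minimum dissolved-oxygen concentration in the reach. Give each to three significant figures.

Mixed DO = (29.3×7.09 + 7.05×2.83)/(29.3+7.05) = 227.7/36.35 = 6.264 mg/L.
Mixed L₀ = (29.3×4.06 + 7.05×150)/(36.35) = 1176/36.35 = 32.36 mg/L.
Initial deficit D₀ = C_s − DO₀ = 8.62 − 6.264 = 2.356 mg/L.
t_c = (1/1.159) ln[(1.51/0.351)(1 − 2.356×1.159/(0.351×32.36))] = 0.8628 × ln(3.268) = 1.022 d.
D_c = (0.351/1.51) × 32.36 × e^(−0.351×1.022) = 0.2325 × 32.36 × 0.6986 = 5.256 mg/L.
Minimum DO = 8.62 − 5.256 = 3.364 mg/L.

t_c ≈ 1.02 d; minimum DO ≈ 3.36 mg/L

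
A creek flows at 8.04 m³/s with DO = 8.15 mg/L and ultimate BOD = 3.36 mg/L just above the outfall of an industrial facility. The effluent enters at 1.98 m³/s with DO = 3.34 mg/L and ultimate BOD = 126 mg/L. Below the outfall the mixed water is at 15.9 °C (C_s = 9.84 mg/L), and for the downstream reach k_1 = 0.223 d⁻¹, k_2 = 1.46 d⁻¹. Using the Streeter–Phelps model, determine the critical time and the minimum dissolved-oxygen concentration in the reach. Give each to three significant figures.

t_c ≈ 0.907 d; minimum DO ≈ 6.40 mg/L

Mixed DO = (8.04×8.15 + 1.98×3.34)/(8.04+1.98) = 72.14/10.02 = 7.200 mg/L.
Mixed L₀ = (8.04×3.36 + 1.98×126)/(10.02) = 276.5/10.02 = 27.59 mg/L.
Initial deficit D₀ = C_s − DO₀ = 9.84 − 7.200 = 2.640 mg/L.
t_c = (1/1.237) ln[(1.46/0.223)(1 − 2.640×1.237/(0.223×27.59))] = 0.8084 × ln(3.072) = 0.9073 d.
D_c = (0.223/1.46) × 27.59 × e^(−0.223×0.9073) = 0.1527 × 27.59 × 0.8168 = 3.443 mg/L.
Minimum DO = 9.84 − 3.443 = 6.397 mg/L.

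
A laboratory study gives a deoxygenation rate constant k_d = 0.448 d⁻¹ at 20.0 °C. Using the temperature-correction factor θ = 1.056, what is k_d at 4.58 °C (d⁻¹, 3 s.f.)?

k_d ≈ 0.193 d⁻¹

k_d(T₂) = k_d(T₁) · θ^(T₂−T₁) = 0.448 × 1.056^(4.58−20.0)
= 0.448 × 1.056^-15.4 = 0.448 × 0.4316 = 0.1934 d⁻¹.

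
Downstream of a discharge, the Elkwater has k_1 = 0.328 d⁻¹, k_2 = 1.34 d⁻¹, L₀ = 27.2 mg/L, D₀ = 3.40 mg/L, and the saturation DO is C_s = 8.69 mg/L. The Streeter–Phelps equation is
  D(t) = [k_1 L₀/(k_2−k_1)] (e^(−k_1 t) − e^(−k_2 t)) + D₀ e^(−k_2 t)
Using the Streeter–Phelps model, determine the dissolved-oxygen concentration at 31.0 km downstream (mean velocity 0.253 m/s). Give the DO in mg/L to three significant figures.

DO ≈ 3.96 mg/L

Travel time t = x/v = 31.0 km / (0.253 m/s) = 31000 m / 0.253 m/s = 122500 s = 1.418 d.
k_1 L₀/(k_2−k_1) = 0.328×27.2/(1.34−0.328) = 8.922/1.012 = 8.816 mg/L.
e^(−k_1 t) = e^(−0.328×1.418) = 0.6280; e^(−k_2 t) = e^(−1.34×1.418) = 0.1495.
D = 8.816 × (0.6280 − 0.1495) + 3.40 × 0.1495 = 4.219 + 0.5084 = 4.727 mg/L.
DO = C_s − D = 8.69 − 4.727 = 3.963 mg/L.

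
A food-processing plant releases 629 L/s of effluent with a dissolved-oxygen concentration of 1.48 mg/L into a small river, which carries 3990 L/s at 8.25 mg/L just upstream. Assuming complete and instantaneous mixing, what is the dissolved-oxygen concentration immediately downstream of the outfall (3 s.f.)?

Flow-weighted mixing: C = (Q_r C_r + Q_w C_w)/(Q_r + Q_w)
= (3990×8.25 + 629×1.48)/(3990 + 629) = 33850/4619 = 7.328 mg/L.

7.33 mg/L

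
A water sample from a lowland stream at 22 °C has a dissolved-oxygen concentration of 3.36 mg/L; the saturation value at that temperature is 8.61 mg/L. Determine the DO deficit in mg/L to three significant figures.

D ≈ 5.25 mg/L

D = C_s − C = 8.61 − 3.36 = 5.25 mg/L.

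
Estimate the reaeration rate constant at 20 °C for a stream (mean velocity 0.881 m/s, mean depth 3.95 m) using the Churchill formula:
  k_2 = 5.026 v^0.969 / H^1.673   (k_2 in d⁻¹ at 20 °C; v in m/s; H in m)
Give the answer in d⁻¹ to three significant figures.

k_2 ≈ 0.446 d⁻¹

k_2 = 5.026 × 0.881^0.969 / 3.95^1.673 = 5.026 × 0.8845 / 9.957 = 0.4465 d⁻¹.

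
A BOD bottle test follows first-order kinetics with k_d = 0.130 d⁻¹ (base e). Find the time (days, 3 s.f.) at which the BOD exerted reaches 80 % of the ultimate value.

y/L₀ = 1 − e^(−k_d t) = 0.80 ⇒ e^(−k_d t) = 0.200
t = −ln(0.200) / 0.130 = 1.609 / 0.130 = 12.38 d.

t ≈ 12.4 d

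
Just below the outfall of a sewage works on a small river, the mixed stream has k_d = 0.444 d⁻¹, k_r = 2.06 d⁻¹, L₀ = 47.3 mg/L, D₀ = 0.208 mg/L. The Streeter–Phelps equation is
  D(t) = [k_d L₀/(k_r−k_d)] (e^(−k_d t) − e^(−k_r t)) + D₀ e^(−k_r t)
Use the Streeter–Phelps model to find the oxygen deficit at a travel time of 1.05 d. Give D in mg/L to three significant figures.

D ≈ 6.68 mg/L

k_d L₀/(k_r−k_d) = 0.444×47.3/(2.06−0.444) = 21.00/1.616 = 13.00 mg/L.
e^(−k_d t) = e^(−0.444×1.050) = 0.6274; e^(−k_r t) = e^(−2.06×1.050) = 0.1150.
D = 13.00 × (0.6274 − 0.1150) + 0.208 × 0.1150 = 6.659 + 0.02392 = 6.683 mg/L.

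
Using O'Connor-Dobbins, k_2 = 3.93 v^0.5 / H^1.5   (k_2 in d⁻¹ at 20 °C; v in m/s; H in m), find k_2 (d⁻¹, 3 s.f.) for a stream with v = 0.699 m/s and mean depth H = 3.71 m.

k_2 ≈ 0.460 d⁻¹

k_2 = 3.93 × 0.699^0.5 / 3.71^1.5 = 3.93 × 0.8361 / 7.146 = 0.4598 d⁻¹.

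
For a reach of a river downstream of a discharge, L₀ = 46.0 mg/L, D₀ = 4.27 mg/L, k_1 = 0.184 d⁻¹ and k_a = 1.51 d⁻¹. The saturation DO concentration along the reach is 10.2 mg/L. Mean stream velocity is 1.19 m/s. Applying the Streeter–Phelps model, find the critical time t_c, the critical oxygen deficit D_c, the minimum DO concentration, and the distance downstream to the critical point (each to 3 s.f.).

t_c ≈ 0.754 d; D_c ≈ 4.88 mg/L; min DO ≈ 5.32 mg/L; x_c ≈ 77.5 km

With k_a/k_1 = 8.207 and 1 − D₀(k_a−k_1)/(k_1 L₀) = 0.3310,
t_c = ln(8.207 × 0.3310) / (1.51 − 0.184) = ln(2.717) / 1.326 = 0.9994/1.326 = 0.7537 d.
D_c = (k_1/k_a) L₀ e^(−k_1 t_c) = (0.184/1.51) × 46.0 × e^(−0.184×0.7537) = 0.1219 × 46.0 × 0.8705 = 4.879 mg/L.
Minimum DO = C_s − D_c = 10.2 − 4.879 = 5.321 mg/L.
x_c = v t_c = 1.19 m/s × 0.7537 d × 86400 s/d = 77490 m ≈ 77.5 km.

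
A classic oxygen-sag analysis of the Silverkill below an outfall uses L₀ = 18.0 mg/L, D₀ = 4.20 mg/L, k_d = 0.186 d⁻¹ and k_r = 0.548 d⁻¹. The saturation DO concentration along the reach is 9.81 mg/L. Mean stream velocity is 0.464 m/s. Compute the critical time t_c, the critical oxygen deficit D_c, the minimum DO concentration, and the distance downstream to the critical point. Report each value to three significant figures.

t_c ≈ 1.31 d; D_c ≈ 4.79 mg/L; min DO ≈ 5.02 mg/L; x_c ≈ 52.6 km

With k_r/k_d = 2.946 and 1 − D₀(k_r−k_d)/(k_d L₀) = 0.5459,
t_c = ln(2.946 × 0.5459) / (0.548 − 0.186) = ln(1.608) / 0.3620 = 0.4752/0.3620 = 1.313 d.
D_c = (k_d/k_r) L₀ e^(−k_d t_c) = (0.186/0.548) × 18.0 × e^(−0.186×1.313) = 0.3394 × 18.0 × 0.7834 = 4.786 mg/L.
Minimum DO = C_s − D_c = 9.81 − 4.786 = 5.024 mg/L.
x_c = v t_c = 0.464 m/s × 1.313 d × 86400 s/d = 52620 m ≈ 52.6 km.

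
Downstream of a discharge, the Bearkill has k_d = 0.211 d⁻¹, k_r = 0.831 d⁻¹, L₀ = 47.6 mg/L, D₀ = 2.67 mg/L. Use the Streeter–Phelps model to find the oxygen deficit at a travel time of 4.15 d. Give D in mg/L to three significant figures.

k_d L₀/(k_r−k_d) = 0.211×47.6/(0.831−0.211) = 10.04/0.6200 = 16.20 mg/L.
e^(−k_d t) = e^(−0.211×4.150) = 0.4166; e^(−k_r t) = e^(−0.831×4.150) = 0.03179.
D = 16.20 × (0.4166 − 0.03179) + 2.67 × 0.03179 = 6.234 + 0.08488 = 6.318 mg/L.

D ≈ 6.32 mg/L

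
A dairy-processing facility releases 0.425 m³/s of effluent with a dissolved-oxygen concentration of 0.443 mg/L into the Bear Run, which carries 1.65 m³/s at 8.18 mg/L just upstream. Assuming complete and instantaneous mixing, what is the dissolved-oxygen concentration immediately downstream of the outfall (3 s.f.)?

6.60 mg/L

Flow-weighted mixing: C = (Q_r C_r + Q_w C_w)/(Q_r + Q_w)
= (1.65×8.18 + 0.425×0.443)/(1.65 + 0.425) = 13.69/2.075 = 6.595 mg/L.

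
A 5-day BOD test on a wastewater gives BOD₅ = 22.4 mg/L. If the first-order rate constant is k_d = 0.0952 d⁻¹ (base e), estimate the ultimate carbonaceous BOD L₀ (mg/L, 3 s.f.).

BOD₅ = L₀(1 − e^(−5k_d)) ⇒ L₀ = BOD₅ / (1 − e^(−5×0.0952))
= 22.4 / (1 − 0.6213) = 22.4 / 0.3787 = 59.14 mg/L.

L₀ ≈ 59.1 mg/L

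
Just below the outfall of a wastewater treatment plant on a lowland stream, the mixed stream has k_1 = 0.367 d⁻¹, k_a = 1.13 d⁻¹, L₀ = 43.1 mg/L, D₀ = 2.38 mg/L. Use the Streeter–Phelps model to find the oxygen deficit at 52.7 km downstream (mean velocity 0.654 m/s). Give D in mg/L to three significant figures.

D ≈ 8.33 mg/L

Travel time t = x/v = 52.7 km / (0.654 m/s) = 52700 m / 0.654 m/s = 80580 s = 0.9327 d.
k_1 L₀/(k_a−k_1) = 0.367×43.1/(1.13−0.367) = 15.82/0.7630 = 20.73 mg/L.
e^(−k_1 t) = e^(−0.367×0.9327) = 0.7101; e^(−k_a t) = e^(−1.13×0.9327) = 0.3486.
D = 20.73 × (0.7101 − 0.3486) + 2.38 × 0.3486 = 7.496 + 0.8296 = 8.325 mg/L.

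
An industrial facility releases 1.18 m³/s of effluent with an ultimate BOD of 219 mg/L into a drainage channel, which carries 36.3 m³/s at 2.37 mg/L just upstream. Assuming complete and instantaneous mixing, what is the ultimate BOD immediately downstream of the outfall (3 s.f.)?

9.19 mg/L

Flow-weighted mixing: C = (Q_r C_r + Q_w C_w)/(Q_r + Q_w)
= (36.3×2.37 + 1.18×219)/(36.3 + 1.18) = 344.5/37.48 = 9.190 mg/L.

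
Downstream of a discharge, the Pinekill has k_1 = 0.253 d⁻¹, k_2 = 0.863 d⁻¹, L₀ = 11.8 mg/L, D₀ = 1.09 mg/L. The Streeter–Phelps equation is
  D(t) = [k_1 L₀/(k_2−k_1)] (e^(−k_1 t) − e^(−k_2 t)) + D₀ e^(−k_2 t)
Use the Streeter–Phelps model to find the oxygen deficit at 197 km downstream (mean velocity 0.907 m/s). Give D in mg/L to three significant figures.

D ≈ 2.16 mg/L

Travel time t = x/v = 197 km / (0.907 m/s) = 197000 m / 0.907 m/s = 217200 s = 2.514 d.
k_1 L₀/(k_2−k_1) = 0.253×11.8/(0.863−0.253) = 2.985/0.6100 = 4.894 mg/L.
e^(−k_1 t) = e^(−0.253×2.514) = 0.5294; e^(−k_2 t) = e^(−0.863×2.514) = 0.1142.
D = 4.894 × (0.5294 − 0.1142) + 1.09 × 0.1142 = 2.032 + 0.1245 = 2.156 mg/L.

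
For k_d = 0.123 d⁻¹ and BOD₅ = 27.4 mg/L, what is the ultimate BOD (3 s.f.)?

BOD₅ = L₀(1 − e^(−5k_d)) ⇒ L₀ = BOD₅ / (1 − e^(−5×0.123))
= 27.4 / (1 − 0.5406) = 27.4 / 0.4594 = 59.65 mg/L.

L₀ ≈ 59.6 mg/L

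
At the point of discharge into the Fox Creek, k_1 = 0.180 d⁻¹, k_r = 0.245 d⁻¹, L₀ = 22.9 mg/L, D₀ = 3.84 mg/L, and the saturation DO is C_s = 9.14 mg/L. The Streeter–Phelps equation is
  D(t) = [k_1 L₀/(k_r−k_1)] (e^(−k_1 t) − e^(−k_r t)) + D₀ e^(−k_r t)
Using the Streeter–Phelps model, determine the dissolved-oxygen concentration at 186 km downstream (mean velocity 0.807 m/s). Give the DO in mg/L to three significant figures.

Travel time t = x/v = 186 km / (0.807 m/s) = 186000 m / 0.807 m/s = 230500 s = 2.668 d.
k_1 L₀/(k_r−k_1) = 0.180×22.9/(0.245−0.180) = 4.122/0.06500 = 63.42 mg/L.
e^(−k_1 t) = e^(−0.180×2.668) = 0.6187; e^(−k_r t) = e^(−0.245×2.668) = 0.5202.
D = 63.42 × (0.6187 − 0.5202) + 3.84 × 0.5202 = 6.246 + 1.998 = 8.243 mg/L.
DO = C_s − D = 9.14 − 8.243 = 0.8967 mg/L.

DO ≈ 0.897 mg/L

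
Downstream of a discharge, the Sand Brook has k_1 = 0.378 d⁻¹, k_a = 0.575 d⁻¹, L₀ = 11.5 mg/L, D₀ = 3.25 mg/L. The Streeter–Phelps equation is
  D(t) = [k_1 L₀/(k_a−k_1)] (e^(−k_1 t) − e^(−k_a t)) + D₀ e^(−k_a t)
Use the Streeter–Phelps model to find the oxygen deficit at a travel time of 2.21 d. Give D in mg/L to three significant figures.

D ≈ 4.29 mg/L

k_1 L₀/(k_a−k_1) = 0.378×11.5/(0.575−0.378) = 4.347/0.1970 = 22.07 mg/L.
e^(−k_1 t) = e^(−0.378×2.210) = 0.4337; e^(−k_a t) = e^(−0.575×2.210) = 0.2806.
D = 22.07 × (0.4337 − 0.2806) + 3.25 × 0.2806 = 3.378 + 0.9120 = 4.290 mg/L.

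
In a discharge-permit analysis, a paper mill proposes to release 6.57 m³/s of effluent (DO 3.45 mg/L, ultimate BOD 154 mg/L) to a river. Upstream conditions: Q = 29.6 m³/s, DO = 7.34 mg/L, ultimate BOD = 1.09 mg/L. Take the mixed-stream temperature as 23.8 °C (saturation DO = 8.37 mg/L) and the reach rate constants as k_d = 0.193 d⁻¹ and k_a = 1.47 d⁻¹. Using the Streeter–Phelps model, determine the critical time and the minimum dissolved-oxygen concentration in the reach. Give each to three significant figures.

Mixed DO = (29.6×7.34 + 6.57×3.45)/(29.6+6.57) = 239.9/36.17 = 6.633 mg/L.
Mixed L₀ = (29.6×1.09 + 6.57×154)/(36.17) = 1044/36.17 = 28.86 mg/L.
Initial deficit D₀ = C_s − DO₀ = 8.37 − 6.633 = 1.737 mg/L.
t_c = (1/1.277) ln[(1.47/0.193)(1 − 1.737×1.277/(0.193×28.86))] = 0.7831 × ln(4.585) = 1.192 d.
D_c = (0.193/1.47) × 28.86 × e^(−0.193×1.192) = 0.1313 × 28.86 × 0.7944 = 3.011 mg/L.
Minimum DO = 8.37 − 3.011 = 5.359 mg/L.

t_c ≈ 1.19 d; minimum DO ≈ 5.36 mg/L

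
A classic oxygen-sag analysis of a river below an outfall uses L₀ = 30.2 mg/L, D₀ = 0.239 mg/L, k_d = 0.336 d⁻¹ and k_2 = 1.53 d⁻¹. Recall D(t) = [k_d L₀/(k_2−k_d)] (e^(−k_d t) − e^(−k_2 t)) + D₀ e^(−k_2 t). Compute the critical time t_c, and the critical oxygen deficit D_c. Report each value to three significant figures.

t_c = [1/(k_2−k_d)] ln[(k_2/k_d)(1 − D₀(k_2−k_d)/(k_d L₀))]
= [1/(1.53−0.336)] ln[(1.53/0.336)(1 − 0.239×1.194/(0.336×30.2))]
= (1/1.194) ln[4.554 × 0.9719] = 0.8375 × ln(4.426) = 0.8375 × 1.487 = 1.246 d.
D_c = (k_d/k_2) L₀ e^(−k_d t_c) = (0.336/1.53) × 30.2 × e^(−0.336×1.246) = 0.2196 × 30.2 × 0.6580 = 4.364 mg/L.

t_c ≈ 1.25 d; D_c ≈ 4.36 mg/L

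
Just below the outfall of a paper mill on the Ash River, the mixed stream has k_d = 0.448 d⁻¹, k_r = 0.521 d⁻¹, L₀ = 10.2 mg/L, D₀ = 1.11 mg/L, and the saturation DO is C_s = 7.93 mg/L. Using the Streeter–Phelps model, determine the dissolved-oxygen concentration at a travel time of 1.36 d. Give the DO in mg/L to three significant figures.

k_d L₀/(k_r−k_d) = 0.448×10.2/(0.521−0.448) = 4.570/0.07300 = 62.60 mg/L.
e^(−k_d t) = e^(−0.448×1.360) = 0.5437; e^(−k_r t) = e^(−0.521×1.360) = 0.4924.
D = 62.60 × (0.5437 − 0.4924) + 1.11 × 0.4924 = 3.217 + 0.5465 = 3.763 mg/L.
DO = C_s − D = 7.93 − 3.763 = 4.167 mg/L.

DO ≈ 4.17 mg/L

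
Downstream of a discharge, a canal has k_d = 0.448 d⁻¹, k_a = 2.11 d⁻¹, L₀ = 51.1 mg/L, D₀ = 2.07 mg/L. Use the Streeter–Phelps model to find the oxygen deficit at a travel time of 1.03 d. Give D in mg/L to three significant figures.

D ≈ 7.35 mg/L

k_d L₀/(k_a−k_d) = 0.448×51.1/(2.11−0.448) = 22.89/1.662 = 13.77 mg/L.
e^(−k_d t) = e^(−0.448×1.030) = 0.6304; e^(−k_a t) = e^(−2.11×1.030) = 0.1138.
D = 13.77 × (0.6304 − 0.1138) + 2.07 × 0.1138 = 7.115 + 0.2356 = 7.351 mg/L.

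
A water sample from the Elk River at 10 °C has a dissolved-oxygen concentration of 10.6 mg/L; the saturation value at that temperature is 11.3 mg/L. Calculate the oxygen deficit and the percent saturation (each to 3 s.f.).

D = C_s − C = 11.3 − 10.6 = 0.700 mg/L.
% saturation = 10.6/11.3 × 100 = 93.8 %.

D ≈ 0.700 mg/L; 93.8 % saturation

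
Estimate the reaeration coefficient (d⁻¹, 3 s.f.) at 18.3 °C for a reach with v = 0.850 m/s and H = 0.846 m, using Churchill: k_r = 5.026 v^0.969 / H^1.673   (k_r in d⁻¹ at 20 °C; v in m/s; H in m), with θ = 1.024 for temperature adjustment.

k_r ≈ 5.46 d⁻¹

k_r(20) = 5.026 × 0.850^0.969 / 0.846^1.673 = 5.026 × 0.8543 / 0.7559 = 5.680 d⁻¹.
k_r(18.3) = 5.680 × 1.024^(18.3−20) = 5.680 × 0.9605 = 5.455 d⁻¹.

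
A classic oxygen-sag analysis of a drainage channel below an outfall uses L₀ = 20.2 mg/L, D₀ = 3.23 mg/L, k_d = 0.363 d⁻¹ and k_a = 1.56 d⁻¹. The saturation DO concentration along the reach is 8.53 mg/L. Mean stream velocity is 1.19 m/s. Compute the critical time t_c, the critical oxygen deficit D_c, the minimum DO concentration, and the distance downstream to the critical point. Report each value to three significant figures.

t_c ≈ 0.592 d; D_c ≈ 3.79 mg/L; min DO ≈ 4.74 mg/L; x_c ≈ 60.9 km

With k_a/k_d = 4.298 and 1 − D₀(k_a−k_d)/(k_d L₀) = 0.4727,
t_c = ln(4.298 × 0.4727) / (1.56 − 0.363) = ln(2.032) / 1.197 = 0.7088/1.197 = 0.5921 d.
L(t_c) = L₀ e^(−k_d t_c) = 20.2 × 0.8066 = 16.29 mg/L, and at the critical point k_a D_c = k_d L, so D_c = (0.363/1.56) × 16.29 = 3.791 mg/L.
Minimum DO = C_s − D_c = 8.53 − 3.791 = 4.739 mg/L.
x_c = v t_c = 1.19 m/s × 0.5921 d × 86400 s/d = 60880 m ≈ 60.9 km.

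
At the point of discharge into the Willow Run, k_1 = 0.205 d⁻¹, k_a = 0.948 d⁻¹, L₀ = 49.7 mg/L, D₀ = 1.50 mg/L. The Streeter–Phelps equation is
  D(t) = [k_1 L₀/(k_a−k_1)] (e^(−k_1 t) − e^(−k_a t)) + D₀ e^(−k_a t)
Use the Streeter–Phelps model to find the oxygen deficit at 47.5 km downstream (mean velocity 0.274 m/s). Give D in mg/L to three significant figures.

D ≈ 7.27 mg/L

Travel time t = x/v = 47.5 km / (0.274 m/s) = 47500 m / 0.274 m/s = 173400 s = 2.006 d.
k_1 L₀/(k_a−k_1) = 0.205×49.7/(0.948−0.205) = 10.19/0.7430 = 13.71 mg/L.
e^(−k_1 t) = e^(−0.205×2.006) = 0.6628; e^(−k_a t) = e^(−0.948×2.006) = 0.1493.
D = 13.71 × (0.6628 − 0.1493) + 1.50 × 0.1493 = 7.042 + 0.2239 = 7.266 mg/L.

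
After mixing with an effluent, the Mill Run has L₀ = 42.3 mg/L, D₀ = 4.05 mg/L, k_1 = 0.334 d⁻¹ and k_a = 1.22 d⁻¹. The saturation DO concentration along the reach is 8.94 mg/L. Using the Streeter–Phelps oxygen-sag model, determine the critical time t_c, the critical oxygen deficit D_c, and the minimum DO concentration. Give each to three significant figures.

t_c ≈ 1.13 d; D_c ≈ 7.94 mg/L; min DO ≈ 1.00 mg/L

t_c = [1/(k_a−k_1)] ln[(k_a/k_1)(1 − D₀(k_a−k_1)/(k_1 L₀))]
= [1/(1.22−0.334)] ln[(1.22/0.334)(1 − 4.05×0.8860/(0.334×42.3))]
= (1/0.8860) ln[3.653 × 0.7460] = 1.129 × ln(2.725) = 1.129 × 1.002 = 1.131 d.
L(t_c) = L₀ e^(−k_1 t_c) = 42.3 × 0.6853 = 28.99 mg/L, and at the critical point k_a D_c = k_1 L, so D_c = (0.334/1.22) × 28.99 = 7.936 mg/L.
Minimum DO = C_s − D_c = 8.94 − 7.936 = 1.004 mg/L.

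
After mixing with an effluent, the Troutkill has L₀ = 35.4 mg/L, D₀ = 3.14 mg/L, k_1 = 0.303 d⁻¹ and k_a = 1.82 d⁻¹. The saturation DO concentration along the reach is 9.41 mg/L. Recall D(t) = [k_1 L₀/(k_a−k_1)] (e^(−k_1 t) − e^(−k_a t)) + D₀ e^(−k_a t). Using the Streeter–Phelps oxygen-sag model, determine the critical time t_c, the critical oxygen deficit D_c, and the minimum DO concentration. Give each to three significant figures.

t_c ≈ 0.795 d; D_c ≈ 4.63 mg/L; min DO ≈ 4.78 mg/L

At the critical point dD/dt = 0, so k_1 L₀ e^(−k_1 t) = k_a D. Substituting D(t) from the Streeter–Phelps equation and solving for t gives
t_c = ln[(k_a/k_1)(1 − D₀(k_a−k_1)/(k_1 L₀))] / (k_a−k_1).
Here k_a−k_1 = 1.517 d⁻¹ and 1 − D₀(k_a−k_1)/(k_1 L₀) = 1 − 3.14×1.517/(0.303×35.4) = 0.5559, so
t_c = ln(6.007 × 0.5559) / 1.517 = 1.206 / 1.517 = 0.7948 d.
L(t_c) = L₀ e^(−k_1 t_c) = 35.4 × 0.7860 = 27.82 mg/L, and at the critical point k_a D_c = k_1 L, so D_c = (0.303/1.82) × 27.82 = 4.632 mg/L.
Minimum DO = C_s − D_c = 9.41 − 4.632 = 4.778 mg/L.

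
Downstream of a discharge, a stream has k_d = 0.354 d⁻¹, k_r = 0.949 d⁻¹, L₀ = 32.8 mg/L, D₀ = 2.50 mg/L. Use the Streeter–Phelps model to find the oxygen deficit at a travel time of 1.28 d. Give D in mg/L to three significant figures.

k_d L₀/(k_r−k_d) = 0.354×32.8/(0.949−0.354) = 11.61/0.5950 = 19.51 mg/L.
e^(−k_d t) = e^(−0.354×1.280) = 0.6356; e^(−k_r t) = e^(−0.949×1.280) = 0.2968.
D = 19.51 × (0.6356 − 0.2968) + 2.50 × 0.2968 = 6.613 + 0.7420 = 7.354 mg/L.

D ≈ 7.35 mg/L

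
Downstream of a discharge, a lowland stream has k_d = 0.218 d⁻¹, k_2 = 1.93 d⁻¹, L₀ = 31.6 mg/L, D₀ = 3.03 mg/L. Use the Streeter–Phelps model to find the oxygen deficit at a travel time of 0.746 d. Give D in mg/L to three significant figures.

k_d L₀/(k_2−k_d) = 0.218×31.6/(1.93−0.218) = 6.889/1.712 = 4.024 mg/L.
e^(−k_d t) = e^(−0.218×0.7460) = 0.8499; e^(−k_2 t) = e^(−1.93×0.7460) = 0.2370.
D = 4.024 × (0.8499 − 0.2370) + 3.03 × 0.2370 = 2.466 + 0.7180 = 3.184 mg/L.

D ≈ 3.18 mg/L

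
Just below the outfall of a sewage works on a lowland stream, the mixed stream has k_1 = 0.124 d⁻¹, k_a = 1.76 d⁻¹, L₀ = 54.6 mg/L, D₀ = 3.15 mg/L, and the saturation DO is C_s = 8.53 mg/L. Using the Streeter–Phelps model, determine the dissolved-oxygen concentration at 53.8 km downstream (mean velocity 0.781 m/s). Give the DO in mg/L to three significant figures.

Travel time t = x/v = 53.8 km / (0.781 m/s) = 53800 m / 0.781 m/s = 68890 s = 0.7973 d.
k_1 L₀/(k_a−k_1) = 0.124×54.6/(1.76−0.124) = 6.770/1.636 = 4.138 mg/L.
e^(−k_1 t) = e^(−0.124×0.7973) = 0.9059; e^(−k_a t) = e^(−1.76×0.7973) = 0.2458.
D = 4.138 × (0.9059 − 0.2458) + 3.15 × 0.2458 = 2.732 + 0.7743 = 3.506 mg/L.
DO = C_s − D = 8.53 − 3.506 = 5.024 mg/L.

DO ≈ 5.02 mg/L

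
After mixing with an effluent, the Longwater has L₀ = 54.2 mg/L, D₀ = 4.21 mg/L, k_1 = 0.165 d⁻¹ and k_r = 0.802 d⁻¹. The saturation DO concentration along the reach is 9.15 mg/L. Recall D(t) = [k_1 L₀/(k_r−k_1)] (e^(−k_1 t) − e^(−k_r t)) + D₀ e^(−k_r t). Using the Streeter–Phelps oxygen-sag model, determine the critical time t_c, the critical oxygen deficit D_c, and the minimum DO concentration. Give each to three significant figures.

t_c ≈ 1.92 d; D_c ≈ 8.12 mg/L; min DO ≈ 1.03 mg/L

At the critical point dD/dt = 0, so k_1 L₀ e^(−k_1 t) = k_r D. Substituting D(t) from the Streeter–Phelps equation and solving for t gives
t_c = ln[(k_r/k_1)(1 − D₀(k_r−k_1)/(k_1 L₀))] / (k_r−k_1).
Here k_r−k_1 = 0.6370 d⁻¹ and 1 − D₀(k_r−k_1)/(k_1 L₀) = 1 − 4.21×0.6370/(0.165×54.2) = 0.7001, so
t_c = ln(4.861 × 0.7001) / 0.6370 = 1.225 / 0.6370 = 1.923 d.
D_c = (k_1/k_r) L₀ e^(−k_1 t_c) = (0.165/0.802) × 54.2 × e^(−0.165×1.923) = 0.2057 × 54.2 × 0.7282 = 8.120 mg/L.
Minimum DO = C_s − D_c = 9.15 − 8.120 = 1.030 mg/L.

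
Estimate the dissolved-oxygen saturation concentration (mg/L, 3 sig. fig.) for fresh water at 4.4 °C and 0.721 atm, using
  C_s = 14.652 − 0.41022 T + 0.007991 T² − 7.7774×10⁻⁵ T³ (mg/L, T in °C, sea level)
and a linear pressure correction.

At sea level: C_s = 14.652 − 0.41022×4.4 + 0.007991×4.4² − 7.7774×10⁻⁵×4.4³ = 13.00 mg/L.
Pressure correction: C_s' = 13.00 × 0.721 = 9.369 mg/L.

C_s ≈ 9.37 mg/L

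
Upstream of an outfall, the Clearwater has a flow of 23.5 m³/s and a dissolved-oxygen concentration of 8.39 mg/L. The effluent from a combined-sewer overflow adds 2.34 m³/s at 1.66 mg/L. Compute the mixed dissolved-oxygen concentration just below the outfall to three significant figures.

Flow-weighted mixing: C = (Q_r C_r + Q_w C_w)/(Q_r + Q_w)
= (23.5×8.39 + 2.34×1.66)/(23.5 + 2.34) = 201.0/25.84 = 7.781 mg/L.

7.78 mg/L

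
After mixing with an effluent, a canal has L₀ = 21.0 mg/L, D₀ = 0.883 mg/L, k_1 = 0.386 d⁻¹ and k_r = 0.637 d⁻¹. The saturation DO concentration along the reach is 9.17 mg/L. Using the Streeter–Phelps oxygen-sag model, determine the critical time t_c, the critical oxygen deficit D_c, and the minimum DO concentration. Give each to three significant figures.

t_c ≈ 1.89 d; D_c ≈ 6.15 mg/L; min DO ≈ 3.02 mg/L

t_c = [1/(k_r−k_1)] ln[(k_r/k_1)(1 − D₀(k_r−k_1)/(k_1 L₀))]
= [1/(0.637−0.386)] ln[(0.637/0.386)(1 − 0.883×0.2510/(0.386×21.0))]
= (1/0.2510) ln[1.650 × 0.9727] = 3.984 × ln(1.605) = 3.984 × 0.4732 = 1.885 d.
D_c = (k_1/k_r) L₀ e^(−k_1 t_c) = (0.386/0.637) × 21.0 × e^(−0.386×1.885) = 0.6060 × 21.0 × 0.4830 = 6.146 mg/L.
Minimum DO = C_s − D_c = 9.17 − 6.146 = 3.024 mg/L.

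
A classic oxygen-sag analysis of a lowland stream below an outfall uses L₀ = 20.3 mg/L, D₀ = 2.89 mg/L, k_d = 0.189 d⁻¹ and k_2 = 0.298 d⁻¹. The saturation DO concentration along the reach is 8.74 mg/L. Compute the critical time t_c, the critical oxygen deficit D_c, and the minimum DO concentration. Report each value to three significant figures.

At the critical point dD/dt = 0, so k_d L₀ e^(−k_d t) = k_2 D. Substituting D(t) from the Streeter–Phelps equation and solving for t gives
t_c = ln[(k_2/k_d)(1 − D₀(k_2−k_d)/(k_d L₀))] / (k_2−k_d).
Here k_2−k_d = 0.1090 d⁻¹ and 1 − D₀(k_2−k_d)/(k_d L₀) = 1 − 2.89×0.1090/(0.189×20.3) = 0.9179, so
t_c = ln(1.577 × 0.9179) / 0.1090 = 0.3697 / 0.1090 = 3.392 d.
L(t_c) = L₀ e^(−k_d t_c) = 20.3 × 0.5268 = 10.69 mg/L, and at the critical point k_2 D_c = k_d L, so D_c = (0.189/0.298) × 10.69 = 6.782 mg/L.
Minimum DO = C_s − D_c = 8.74 − 6.782 = 1.958 mg/L.

t_c ≈ 3.39 d; D_c ≈ 6.78 mg/L; min DO ≈ 1.96 mg/L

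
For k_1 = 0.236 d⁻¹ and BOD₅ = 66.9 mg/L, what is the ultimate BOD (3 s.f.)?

L₀ ≈ 96.6 mg/L

BOD₅ = L₀(1 − e^(−5k_1)) ⇒ L₀ = BOD₅ / (1 − e^(−5×0.236))
= 66.9 / (1 − 0.3073) = 66.9 / 0.6927 = 96.58 mg/L.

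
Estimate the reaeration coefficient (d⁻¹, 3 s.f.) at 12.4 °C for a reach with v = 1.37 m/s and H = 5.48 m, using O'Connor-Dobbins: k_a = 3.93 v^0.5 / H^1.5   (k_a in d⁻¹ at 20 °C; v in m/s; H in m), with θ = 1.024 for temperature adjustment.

k_a(20) = 3.93 × 1.37^0.5 / 5.48^1.5 = 3.93 × 1.170 / 12.83 = 0.3586 d⁻¹.
k_a(12.4) = 0.3586 × 1.024^(12.4−20) = 0.3586 × 0.8351 = 0.2994 d⁻¹.

k_a ≈ 0.299 d⁻¹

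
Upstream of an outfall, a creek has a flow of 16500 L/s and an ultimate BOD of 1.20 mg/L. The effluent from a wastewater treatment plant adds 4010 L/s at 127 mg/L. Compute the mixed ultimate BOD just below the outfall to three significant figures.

25.8 mg/L

Flow-weighted mixing: C = (Q_r C_r + Q_w C_w)/(Q_r + Q_w)
= (16500×1.20 + 4010×127)/(16500 + 4010) = 529100/20510 = 25.80 mg/L.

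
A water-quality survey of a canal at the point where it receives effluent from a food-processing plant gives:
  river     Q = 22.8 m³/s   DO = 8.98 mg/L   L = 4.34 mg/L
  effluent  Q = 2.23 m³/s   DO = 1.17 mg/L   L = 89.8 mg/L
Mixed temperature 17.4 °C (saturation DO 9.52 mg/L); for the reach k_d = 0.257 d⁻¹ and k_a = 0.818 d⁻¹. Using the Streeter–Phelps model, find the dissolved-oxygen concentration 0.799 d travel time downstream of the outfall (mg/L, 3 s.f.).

Mixed DO = (22.8×8.98 + 2.23×1.17)/(22.8+2.23) = 207.4/25.03 = 8.284 mg/L.
Mixed L₀ = (22.8×4.34 + 2.23×89.8)/(25.03) = 299.2/25.03 = 11.95 mg/L.
Initial deficit D₀ = C_s − DO₀ = 9.52 − 8.284 = 1.236 mg/L.
D(0.799) = [0.257×11.95/(0.818−0.257)](e^(−0.257×0.799) − e^(−0.818×0.799)) + 1.236 e^(−0.818×0.799)
= 5.476 × (0.8144 − 0.5202) + 1.236 × 0.5202 = 2.254 mg/L.
DO = 9.52 − 2.254 = 7.266 mg/L.

DO ≈ 7.27 mg/L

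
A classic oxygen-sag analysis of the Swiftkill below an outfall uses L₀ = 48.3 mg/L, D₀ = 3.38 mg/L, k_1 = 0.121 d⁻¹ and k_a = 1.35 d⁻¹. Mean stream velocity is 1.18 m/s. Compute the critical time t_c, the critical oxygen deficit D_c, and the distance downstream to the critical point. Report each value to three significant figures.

At the critical point dD/dt = 0, so k_1 L₀ e^(−k_1 t) = k_a D. Substituting D(t) from the Streeter–Phelps equation and solving for t gives
t_c = ln[(k_a/k_1)(1 − D₀(k_a−k_1)/(k_1 L₀))] / (k_a−k_1).
Here k_a−k_1 = 1.229 d⁻¹ and 1 − D₀(k_a−k_1)/(k_1 L₀) = 1 − 3.38×1.229/(0.121×48.3) = 0.2892, so
t_c = ln(11.16 × 0.2892) / 1.229 = 1.171 / 1.229 = 0.9532 d.
D_c = (k_1/k_a) L₀ e^(−k_1 t_c) = (0.121/1.35) × 48.3 × e^(−0.121×0.9532) = 0.08963 × 48.3 × 0.8911 = 3.858 mg/L.
x_c = v t_c = 1.18 m/s × 0.9532 d × 86400 s/d = 97180 m ≈ 97.2 km.

t_c ≈ 0.953 d; D_c ≈ 3.86 mg/L; x_c ≈ 97.2 km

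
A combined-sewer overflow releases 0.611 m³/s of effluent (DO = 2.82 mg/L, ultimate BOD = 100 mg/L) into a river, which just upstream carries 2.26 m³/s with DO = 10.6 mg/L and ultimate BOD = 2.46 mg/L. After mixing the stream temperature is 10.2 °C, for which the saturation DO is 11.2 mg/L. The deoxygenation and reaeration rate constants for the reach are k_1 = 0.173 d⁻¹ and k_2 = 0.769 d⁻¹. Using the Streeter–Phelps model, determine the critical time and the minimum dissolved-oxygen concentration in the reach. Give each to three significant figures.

Mixed DO = (2.26×10.6 + 0.611×2.82)/(2.26+0.611) = 25.68/2.871 = 8.944 mg/L.
Mixed L₀ = (2.26×2.46 + 0.611×100)/(2.871) = 66.66/2.871 = 23.22 mg/L.
Initial deficit D₀ = C_s − DO₀ = 11.2 − 8.944 = 2.256 mg/L.
t_c = (1/0.5960) ln[(0.769/0.173)(1 − 2.256×0.5960/(0.173×23.22))] = 1.678 × ln(2.957) = 1.819 d.
D_c = (0.173/0.769) × 23.22 × e^(−0.173×1.819) = 0.2250 × 23.22 × 0.7300 = 3.813 mg/L.
Minimum DO = 11.2 − 3.813 = 7.387 mg/L.

t_c ≈ 1.82 d; minimum DO ≈ 7.39 mg/L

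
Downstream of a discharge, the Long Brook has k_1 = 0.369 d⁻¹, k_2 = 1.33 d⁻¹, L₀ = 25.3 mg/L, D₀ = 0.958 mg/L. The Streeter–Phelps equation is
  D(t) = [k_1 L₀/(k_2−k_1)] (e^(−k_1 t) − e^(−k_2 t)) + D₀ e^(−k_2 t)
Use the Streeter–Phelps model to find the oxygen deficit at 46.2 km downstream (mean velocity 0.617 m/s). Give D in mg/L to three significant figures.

D ≈ 4.29 mg/L

Travel time t = x/v = 46.2 km / (0.617 m/s) = 46200 m / 0.617 m/s = 74880 s = 0.8666 d.
k_1 L₀/(k_2−k_1) = 0.369×25.3/(1.33−0.369) = 9.336/0.9610 = 9.715 mg/L.
e^(−k_1 t) = e^(−0.369×0.8666) = 0.7263; e^(−k_2 t) = e^(−1.33×0.8666) = 0.3158.
D = 9.715 × (0.7263 − 0.3158) + 0.958 × 0.3158 = 3.988 + 0.3025 = 4.290 mg/L.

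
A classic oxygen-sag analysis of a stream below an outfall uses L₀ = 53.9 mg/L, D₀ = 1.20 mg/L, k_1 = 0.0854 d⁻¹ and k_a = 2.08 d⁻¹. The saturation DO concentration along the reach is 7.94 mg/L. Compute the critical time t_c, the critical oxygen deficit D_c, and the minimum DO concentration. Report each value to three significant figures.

t_c = [1/(k_a−k_1)] ln[(k_a/k_1)(1 − D₀(k_a−k_1)/(k_1 L₀))]
= [1/(2.08−0.0854)] ln[(2.08/0.0854)(1 − 1.20×1.995/(0.0854×53.9))]
= (1/1.995) ln[24.36 × 0.4800] = 0.5014 × ln(11.69) = 0.5014 × 2.459 = 1.233 d.
L(t_c) = L₀ e^(−k_1 t_c) = 53.9 × 0.9001 = 48.51 mg/L, and at the critical point k_a D_c = k_1 L, so D_c = (0.0854/2.08) × 48.51 = 1.992 mg/L.
Minimum DO = C_s − D_c = 7.94 − 1.992 = 5.948 mg/L.

t_c ≈ 1.23 d; D_c ≈ 1.99 mg/L; min DO ≈ 5.95 mg/L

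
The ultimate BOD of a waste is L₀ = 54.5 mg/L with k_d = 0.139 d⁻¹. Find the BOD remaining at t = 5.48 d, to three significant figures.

L ≈ 25.4 mg/L

L_t = L₀ e^(−k_d t) = 54.5 × e^(−0.139×5.48) = 54.5 × 0.4669 = 25.44 mg/L.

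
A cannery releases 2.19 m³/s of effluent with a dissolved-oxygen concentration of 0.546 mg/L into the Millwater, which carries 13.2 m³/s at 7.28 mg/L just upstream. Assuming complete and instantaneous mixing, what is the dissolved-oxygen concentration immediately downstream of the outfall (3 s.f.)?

Flow-weighted mixing: C = (Q_r C_r + Q_w C_w)/(Q_r + Q_w)
= (13.2×7.28 + 2.19×0.546)/(13.2 + 2.19) = 97.29/15.39 = 6.322 mg/L.

6.32 mg/L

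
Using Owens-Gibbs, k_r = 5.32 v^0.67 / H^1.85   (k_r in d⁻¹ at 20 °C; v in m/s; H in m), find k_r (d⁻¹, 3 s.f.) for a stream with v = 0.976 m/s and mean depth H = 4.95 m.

k_r = 5.32 × 0.976^0.67 / 4.95^1.85 = 5.32 × 0.9839 / 19.28 = 0.2715 d⁻¹.

k_r ≈ 0.272 d⁻¹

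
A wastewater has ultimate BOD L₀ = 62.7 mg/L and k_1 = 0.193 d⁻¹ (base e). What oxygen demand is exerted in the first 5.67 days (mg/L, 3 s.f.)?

y_t = L₀(1 − e^(−k_1 t)) = 62.7 × (1 − e^(−0.193×5.67))
= 62.7 × (1 − 0.3348) = 62.7 × 0.6652 = 41.71 mg/L.

y ≈ 41.7 mg/L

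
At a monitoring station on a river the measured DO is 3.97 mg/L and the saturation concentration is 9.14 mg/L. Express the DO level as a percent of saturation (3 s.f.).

43.4 % saturation

% saturation = C/C_s × 100 = 3.97/9.14 × 100 = 43.4 %.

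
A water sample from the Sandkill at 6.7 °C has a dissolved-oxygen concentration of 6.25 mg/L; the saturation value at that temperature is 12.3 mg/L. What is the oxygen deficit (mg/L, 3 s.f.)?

D = C_s − C = 12.3 − 6.25 = 6.05 mg/L.

D ≈ 6.05 mg/L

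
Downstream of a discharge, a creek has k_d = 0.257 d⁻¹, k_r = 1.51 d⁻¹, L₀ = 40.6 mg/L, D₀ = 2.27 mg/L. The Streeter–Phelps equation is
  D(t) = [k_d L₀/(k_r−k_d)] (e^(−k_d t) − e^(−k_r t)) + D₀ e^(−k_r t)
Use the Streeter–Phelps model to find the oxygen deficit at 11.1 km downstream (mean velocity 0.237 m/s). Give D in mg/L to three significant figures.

D ≈ 4.57 mg/L

Travel time t = x/v = 11.1 km / (0.237 m/s) = 11100 m / 0.237 m/s = 46840 s = 0.5421 d.
k_d L₀/(k_r−k_d) = 0.257×40.6/(1.51−0.257) = 10.43/1.253 = 8.327 mg/L.
e^(−k_d t) = e^(−0.257×0.5421) = 0.8700; e^(−k_r t) = e^(−1.51×0.5421) = 0.4411.
D = 8.327 × (0.8700 − 0.4411) + 2.27 × 0.4411 = 3.571 + 1.001 = 4.573 mg/L.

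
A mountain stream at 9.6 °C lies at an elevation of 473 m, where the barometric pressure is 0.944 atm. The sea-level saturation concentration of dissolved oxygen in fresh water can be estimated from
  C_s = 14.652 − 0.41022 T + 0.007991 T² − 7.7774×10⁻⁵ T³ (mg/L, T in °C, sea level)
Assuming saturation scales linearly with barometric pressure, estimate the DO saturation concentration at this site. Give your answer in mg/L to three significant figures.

C_s ≈ 10.7 mg/L

At sea level: C_s = 14.652 − 0.41022×9.6 + 0.007991×9.6² − 7.7774×10⁻⁵×9.6³ = 11.38 mg/L.
Pressure correction: C_s' = 11.38 × 0.944 = 10.74 mg/L.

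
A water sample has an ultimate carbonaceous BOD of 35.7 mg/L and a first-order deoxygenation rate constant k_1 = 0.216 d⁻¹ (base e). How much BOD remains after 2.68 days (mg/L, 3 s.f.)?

L ≈ 20.0 mg/L

L_t = L₀ e^(−k_1 t) = 35.7 × e^(−0.216×2.68) = 35.7 × 0.5605 = 20.01 mg/L.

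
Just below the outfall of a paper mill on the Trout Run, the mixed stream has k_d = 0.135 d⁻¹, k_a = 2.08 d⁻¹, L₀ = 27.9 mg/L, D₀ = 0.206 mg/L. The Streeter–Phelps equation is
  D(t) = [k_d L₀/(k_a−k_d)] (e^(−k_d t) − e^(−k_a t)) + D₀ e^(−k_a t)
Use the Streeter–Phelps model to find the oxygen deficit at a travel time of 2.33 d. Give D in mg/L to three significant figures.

D ≈ 1.40 mg/L

k_d L₀/(k_a−k_d) = 0.135×27.9/(2.08−0.135) = 3.767/1.945 = 1.937 mg/L.
e^(−k_d t) = e^(−0.135×2.330) = 0.7301; e^(−k_a t) = e^(−2.08×2.330) = 0.007857.
D = 1.937 × (0.7301 − 0.007857) + 0.206 × 0.007857 = 1.399 + 0.001618 = 1.400 mg/L.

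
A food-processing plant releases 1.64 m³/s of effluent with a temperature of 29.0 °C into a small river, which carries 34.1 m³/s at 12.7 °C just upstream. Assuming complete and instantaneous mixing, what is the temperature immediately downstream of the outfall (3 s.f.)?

13.4 °C

Flow-weighted mixing: C = (Q_r C_r + Q_w C_w)/(Q_r + Q_w)
= (34.1×12.7 + 1.64×29.0)/(34.1 + 1.64) = 480.6/35.74 = 13.45 °C.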